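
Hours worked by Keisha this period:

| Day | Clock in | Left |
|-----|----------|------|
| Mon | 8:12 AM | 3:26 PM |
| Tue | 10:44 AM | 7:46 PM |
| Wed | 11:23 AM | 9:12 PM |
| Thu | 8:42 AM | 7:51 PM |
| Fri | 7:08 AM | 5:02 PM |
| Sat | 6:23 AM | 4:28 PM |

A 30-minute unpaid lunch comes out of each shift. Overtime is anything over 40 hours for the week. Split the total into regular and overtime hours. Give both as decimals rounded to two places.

Mon: 8:12 AM–3:26 PM = 7 h 14 min; less 30 min break → 6 h 44 min
Tue: 10:44 AM–7:46 PM = 9 h 2 min; less 30 min break → 8 h 32 min
Wed: 11:23 AM–9:12 PM = 9 h 49 min; less 30 min break → 9 h 19 min
Thu: 8:42 AM–7:51 PM = 11 h 9 min; less 30 min break → 10 h 39 min
Fri: 7:08 AM–5:02 PM = 9 h 54 min; less 30 min break → 9 h 24 min
Sat: 6:23 AM–4:28 PM = 10 h 5 min; less 30 min break → 9 h 35 min
Total worked: 54 h 13 min = 54.22 h.
Threshold 40 h → overtime 14 h 13 min, regular 40 h 0 min.

Regular 40.00 hours, overtime 14.22 hours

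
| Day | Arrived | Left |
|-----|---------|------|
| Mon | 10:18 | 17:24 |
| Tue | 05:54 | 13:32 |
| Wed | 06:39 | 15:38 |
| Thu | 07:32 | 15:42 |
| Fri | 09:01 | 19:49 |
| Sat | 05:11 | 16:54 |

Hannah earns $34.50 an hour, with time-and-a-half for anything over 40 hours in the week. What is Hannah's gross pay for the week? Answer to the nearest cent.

Mon: 10:18–17:24 = 7 h 6 min
Tue: 05:54–13:32 = 7 h 38 min
Wed: 06:39–15:38 = 8 h 59 min
Thu: 07:32–15:42 = 8 h 10 min
Fri: 09:01–19:49 = 10 h 48 min
Sat: 05:11–16:54 = 11 h 43 min
Total worked: 54 h 24 min = 3264 min.
Regular 40 h 0 min = 2400 min at $34.50/h; overtime 14 h 24 min = 864 min at $51.75/h.
Pay = (2400 × $34.50 + 864 × $51.75) ÷ 60 = $2125.20.

$2125.20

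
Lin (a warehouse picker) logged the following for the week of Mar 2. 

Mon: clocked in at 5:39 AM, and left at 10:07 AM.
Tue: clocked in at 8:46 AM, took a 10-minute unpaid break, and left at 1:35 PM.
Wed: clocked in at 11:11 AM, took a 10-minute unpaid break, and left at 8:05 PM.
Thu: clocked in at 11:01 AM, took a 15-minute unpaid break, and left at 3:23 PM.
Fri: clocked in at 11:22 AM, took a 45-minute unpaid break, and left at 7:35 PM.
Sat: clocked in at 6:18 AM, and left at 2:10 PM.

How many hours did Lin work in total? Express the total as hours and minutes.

37 h 18 min

Mon: 5:39 AM–10:07 AM = 4 h 28 min
Tue: 8:46 AM–1:35 PM = 4 h 49 min; less 10 min break → 4 h 39 min
Wed: 11:11 AM–8:05 PM = 8 h 54 min; less 10 min break → 8 h 44 min
Thu: 11:01 AM–3:23 PM = 4 h 22 min; less 15 min break → 4 h 7 min
Fri: 11:22 AM–7:35 PM = 8 h 13 min; less 45 min break → 7 h 28 min
Sat: 6:18 AM–2:10 PM = 7 h 52 min
Total: 4 h 28 min + 4 h 39 min + 8 h 44 min + 4 h 7 min + 7 h 28 min + 7 h 52 min = 37 h 18 min.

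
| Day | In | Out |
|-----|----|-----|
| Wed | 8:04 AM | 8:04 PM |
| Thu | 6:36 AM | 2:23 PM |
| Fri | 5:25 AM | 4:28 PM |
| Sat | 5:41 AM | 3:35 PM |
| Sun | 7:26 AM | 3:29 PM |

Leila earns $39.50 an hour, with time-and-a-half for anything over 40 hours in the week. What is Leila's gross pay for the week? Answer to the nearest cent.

Wed: 8:04 AM–8:04 PM = 12 h 0 min
Thu: 6:36 AM–2:23 PM = 7 h 47 min
Fri: 5:25 AM–4:28 PM = 11 h 3 min
Sat: 5:41 AM–3:35 PM = 9 h 54 min
Sun: 7:26 AM–3:29 PM = 8 h 3 min
Total worked: 48 h 47 min = 2927 min.
Regular 40 h 0 min = 2400 min at $39.50/h; overtime 8 h 47 min = 527 min at $59.25/h.
Pay = (2400 × $39.50 + 527 × $59.25) ÷ 60 = $2100.41.

$2100.41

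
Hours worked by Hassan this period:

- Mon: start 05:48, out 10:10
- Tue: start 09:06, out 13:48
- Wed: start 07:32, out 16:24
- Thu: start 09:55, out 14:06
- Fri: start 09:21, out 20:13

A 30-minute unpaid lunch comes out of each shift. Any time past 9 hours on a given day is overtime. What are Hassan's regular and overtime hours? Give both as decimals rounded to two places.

Regular 29.12 hours, overtime 1.37 hours

Mon: 05:48–10:10 = 4 h 22 min; less 30 min break → 3 h 52 min
Tue: 09:06–13:48 = 4 h 42 min; less 30 min break → 4 h 12 min
Wed: 07:32–16:24 = 8 h 52 min; less 30 min break → 8 h 22 min
Thu: 09:55–14:06 = 4 h 11 min; less 30 min break → 3 h 41 min
Fri: 09:21–20:13 = 10 h 52 min; less 30 min break → 10 h 22 min
Mon reg 3 h 52 min / OT 0 h 0 min; Tue reg 4 h 12 min / OT 0 h 0 min; Wed reg 8 h 22 min / OT 0 h 0 min; Thu reg 3 h 41 min / OT 0 h 0 min; Fri reg 9 h 0 min / OT 1 h 22 min.
Totals: regular 29 h 7 min, overtime 1 h 22 min.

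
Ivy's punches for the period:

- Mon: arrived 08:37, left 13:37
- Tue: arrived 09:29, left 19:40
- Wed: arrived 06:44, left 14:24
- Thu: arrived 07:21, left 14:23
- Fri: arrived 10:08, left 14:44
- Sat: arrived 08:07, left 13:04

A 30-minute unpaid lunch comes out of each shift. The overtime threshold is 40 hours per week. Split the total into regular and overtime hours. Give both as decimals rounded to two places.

Regular 36.43 hours, overtime 0.00 hours

Mon: 08:37–13:37 = 5 h 0 min; less 30 min break → 4 h 30 min
Tue: 09:29–19:40 = 10 h 11 min; less 30 min break → 9 h 41 min
Wed: 06:44–14:24 = 7 h 40 min; less 30 min break → 7 h 10 min
Thu: 07:21–14:23 = 7 h 2 min; less 30 min break → 6 h 32 min
Fri: 10:08–14:44 = 4 h 36 min; less 30 min break → 4 h 6 min
Sat: 08:07–13:04 = 4 h 57 min; less 30 min break → 4 h 27 min
Total worked: 36 h 26 min = 36.43 h.
Threshold 40 h → overtime 0 h 0 min, regular 36 h 26 min.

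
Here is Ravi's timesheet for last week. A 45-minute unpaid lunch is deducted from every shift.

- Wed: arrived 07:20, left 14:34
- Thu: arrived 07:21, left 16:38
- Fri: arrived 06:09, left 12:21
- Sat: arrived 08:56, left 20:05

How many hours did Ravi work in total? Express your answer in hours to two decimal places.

Wed: 07:20–14:34 = 7 h 14 min; less 45 min break → 6 h 29 min
Thu: 07:21–16:38 = 9 h 17 min; less 45 min break → 8 h 32 min
Fri: 06:09–12:21 = 6 h 12 min; less 45 min break → 5 h 27 min
Sat: 08:56–20:05 = 11 h 9 min; less 45 min break → 10 h 24 min
Total: 6 h 29 min + 8 h 32 min + 5 h 27 min + 10 h 24 min = 30 h 52 min.

30.87 hours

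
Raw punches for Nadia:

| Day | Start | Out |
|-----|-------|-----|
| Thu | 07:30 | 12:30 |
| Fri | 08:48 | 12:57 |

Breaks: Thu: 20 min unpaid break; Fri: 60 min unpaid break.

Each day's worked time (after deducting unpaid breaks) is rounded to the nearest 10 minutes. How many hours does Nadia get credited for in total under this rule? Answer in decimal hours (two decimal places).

7.83 hours

Thu: 07:30–12:30 = 5 h 0 min − 20 min = 4 h 40 min → rounds to 4 h 40 min
Fri: 08:48–12:57 = 4 h 9 min − 60 min = 3 h 9 min → rounds to 3 h 10 min
Total credited: 7 h 50 min.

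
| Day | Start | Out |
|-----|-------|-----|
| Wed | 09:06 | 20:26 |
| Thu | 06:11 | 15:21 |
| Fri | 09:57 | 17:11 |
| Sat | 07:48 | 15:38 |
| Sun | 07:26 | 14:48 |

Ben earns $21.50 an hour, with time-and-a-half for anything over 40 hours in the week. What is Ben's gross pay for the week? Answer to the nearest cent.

$954.60

Wed: 09:06–20:26 = 11 h 20 min
Thu: 06:11–15:21 = 9 h 10 min
Fri: 09:57–17:11 = 7 h 14 min
Sat: 07:48–15:38 = 7 h 50 min
Sun: 07:26–14:48 = 7 h 22 min
Total worked: 42 h 56 min = 2576 min.
Regular 40 h 0 min = 2400 min at $21.50/h; overtime 2 h 56 min = 176 min at $32.25/h.
Pay = (2400 × $21.50 + 176 × $32.25) ÷ 60 = $954.60.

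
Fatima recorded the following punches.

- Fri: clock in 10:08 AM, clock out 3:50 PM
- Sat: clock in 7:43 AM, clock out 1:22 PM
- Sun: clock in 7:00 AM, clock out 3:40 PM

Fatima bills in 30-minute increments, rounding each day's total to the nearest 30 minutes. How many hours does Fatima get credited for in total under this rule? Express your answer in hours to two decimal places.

19.50 hours

Fri: 10:08 AM–3:50 PM = 5 h 42 min → rounds to 5 h 30 min
Sat: 7:43 AM–1:22 PM = 5 h 39 min → rounds to 5 h 30 min
Sun: 7:00 AM–3:40 PM = 8 h 40 min → rounds to 8 h 30 min
Total credited: 19 h 30 min.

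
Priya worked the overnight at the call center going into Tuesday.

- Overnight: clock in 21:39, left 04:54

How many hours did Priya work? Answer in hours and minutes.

Overnight: 21:39 → midnight = 2 h 21 min; midnight → 04:54 = 4 h 54 min; span 7 h 15 min

7 h 15 min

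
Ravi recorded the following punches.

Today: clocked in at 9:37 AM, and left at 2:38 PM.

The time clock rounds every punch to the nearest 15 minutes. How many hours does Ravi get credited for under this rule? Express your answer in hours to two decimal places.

Today: in 9:37 AM→9:30 AM, out 2:38 PM→2:45 PM; 5 h 15 min

5.25 hours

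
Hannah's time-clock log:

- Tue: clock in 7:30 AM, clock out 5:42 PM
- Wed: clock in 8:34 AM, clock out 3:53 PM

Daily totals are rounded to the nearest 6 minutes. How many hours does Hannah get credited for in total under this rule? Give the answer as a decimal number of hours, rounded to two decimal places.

Tue: 7:30 AM–5:42 PM = 10 h 12 min → rounds to 10 h 12 min
Wed: 8:34 AM–3:53 PM = 7 h 19 min → rounds to 7 h 18 min
Total credited: 17 h 30 min.

17.50 hours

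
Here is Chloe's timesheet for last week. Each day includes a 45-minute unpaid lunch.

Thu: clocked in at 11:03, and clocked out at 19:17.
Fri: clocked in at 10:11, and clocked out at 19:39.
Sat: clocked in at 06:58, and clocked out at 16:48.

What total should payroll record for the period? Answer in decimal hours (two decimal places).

Thu: 11:03–19:17 = 8 h 14 min; less 45 min break → 7 h 29 min
Fri: 10:11–19:39 = 9 h 28 min; less 45 min break → 8 h 43 min
Sat: 06:58–16:48 = 9 h 50 min; less 45 min break → 9 h 5 min
Total: 7 h 29 min + 8 h 43 min + 9 h 5 min = 25 h 17 min.

25.28 hours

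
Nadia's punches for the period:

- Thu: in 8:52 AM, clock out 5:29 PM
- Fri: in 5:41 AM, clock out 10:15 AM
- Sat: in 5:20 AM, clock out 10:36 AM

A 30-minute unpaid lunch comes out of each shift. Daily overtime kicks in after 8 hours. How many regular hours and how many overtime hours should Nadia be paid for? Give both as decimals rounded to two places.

Thu: 8:52 AM–5:29 PM = 8 h 37 min; less 30 min break → 8 h 7 min
Fri: 5:41 AM–10:15 AM = 4 h 34 min; less 30 min break → 4 h 4 min
Sat: 5:20 AM–10:36 AM = 5 h 16 min; less 30 min break → 4 h 46 min
Thu reg 8 h 0 min / OT 0 h 7 min; Fri reg 4 h 4 min / OT 0 h 0 min; Sat reg 4 h 46 min / OT 0 h 0 min.
Totals: regular 16 h 50 min, overtime 0 h 7 min.

Regular 16.83 hours, overtime 0.12 hours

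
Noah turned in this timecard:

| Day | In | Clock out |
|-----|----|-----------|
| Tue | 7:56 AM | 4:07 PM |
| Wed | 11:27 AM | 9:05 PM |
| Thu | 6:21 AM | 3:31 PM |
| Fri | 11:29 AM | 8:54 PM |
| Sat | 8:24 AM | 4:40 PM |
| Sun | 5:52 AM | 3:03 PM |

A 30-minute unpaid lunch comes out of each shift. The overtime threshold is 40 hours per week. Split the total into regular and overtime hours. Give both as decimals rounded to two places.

Tue: 7:56 AM–4:07 PM = 8 h 11 min; less 30 min break → 7 h 41 min
Wed: 11:27 AM–9:05 PM = 9 h 38 min; less 30 min break → 9 h 8 min
Thu: 6:21 AM–3:31 PM = 9 h 10 min; less 30 min break → 8 h 40 min
Fri: 11:29 AM–8:54 PM = 9 h 25 min; less 30 min break → 8 h 55 min
Sat: 8:24 AM–4:40 PM = 8 h 16 min; less 30 min break → 7 h 46 min
Sun: 5:52 AM–3:03 PM = 9 h 11 min; less 30 min break → 8 h 41 min
Total worked: 50 h 51 min = 50.85 h.
Threshold 40 h → overtime 10 h 51 min, regular 40 h 0 min.

Regular 40.00 hours, overtime 10.85 hours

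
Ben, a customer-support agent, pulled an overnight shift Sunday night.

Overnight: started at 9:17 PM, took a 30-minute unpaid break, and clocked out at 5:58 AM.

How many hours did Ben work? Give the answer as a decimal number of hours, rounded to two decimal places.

Overnight: 9:17 PM → midnight = 2 h 43 min; midnight → 5:58 AM = 5 h 58 min; span 8 h 41 min; less 30 min break → 8 h 11 min

8.18 hours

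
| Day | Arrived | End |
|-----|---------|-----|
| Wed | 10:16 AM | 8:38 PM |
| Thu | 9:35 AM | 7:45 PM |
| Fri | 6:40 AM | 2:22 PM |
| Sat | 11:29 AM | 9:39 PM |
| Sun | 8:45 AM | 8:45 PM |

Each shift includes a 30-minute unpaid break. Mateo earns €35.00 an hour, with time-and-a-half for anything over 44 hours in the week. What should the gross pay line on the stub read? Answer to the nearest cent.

Wed: 10:16 AM–8:38 PM = 10 h 22 min; less 30 min break → 9 h 52 min
Thu: 9:35 AM–7:45 PM = 10 h 10 min; less 30 min break → 9 h 40 min
Fri: 6:40 AM–2:22 PM = 7 h 42 min; less 30 min break → 7 h 12 min
Sat: 11:29 AM–9:39 PM = 10 h 10 min; less 30 min break → 9 h 40 min
Sun: 8:45 AM–8:45 PM = 12 h 0 min; less 30 min break → 11 h 30 min
Total worked: 47 h 54 min = 2874 min.
Regular 44 h 0 min = 2640 min at €35.00/h; overtime 3 h 54 min = 234 min at €52.50/h.
Pay = (2640 × €35.00 + 234 × €52.50) ÷ 60 = €1744.75.

€1744.75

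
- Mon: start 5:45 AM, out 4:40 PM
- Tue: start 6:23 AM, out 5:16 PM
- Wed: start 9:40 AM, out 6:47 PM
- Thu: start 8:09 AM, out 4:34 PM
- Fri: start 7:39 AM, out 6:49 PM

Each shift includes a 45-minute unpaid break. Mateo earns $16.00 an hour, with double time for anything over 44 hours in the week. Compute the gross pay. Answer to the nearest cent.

$792.00

Mon: 5:45 AM–4:40 PM = 10 h 55 min; less 45 min break → 10 h 10 min
Tue: 6:23 AM–5:16 PM = 10 h 53 min; less 45 min break → 10 h 8 min
Wed: 9:40 AM–6:47 PM = 9 h 7 min; less 45 min break → 8 h 22 min
Thu: 8:09 AM–4:34 PM = 8 h 25 min; less 45 min break → 7 h 40 min
Fri: 7:39 AM–6:49 PM = 11 h 10 min; less 45 min break → 10 h 25 min
Total worked: 46 h 45 min = 2805 min.
Regular 44 h 0 min = 2640 min at $16.00/h; overtime 2 h 45 min = 165 min at $32.00/h.
Pay = (2640 × $16.00 + 165 × $32.00) ÷ 60 = $792.00.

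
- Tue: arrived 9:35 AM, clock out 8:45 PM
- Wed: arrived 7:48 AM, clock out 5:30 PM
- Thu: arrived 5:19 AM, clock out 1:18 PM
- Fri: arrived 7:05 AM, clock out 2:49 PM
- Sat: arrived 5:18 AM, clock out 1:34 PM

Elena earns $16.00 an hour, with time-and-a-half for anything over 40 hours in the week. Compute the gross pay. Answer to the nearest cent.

$756.40

Tue: 9:35 AM–8:45 PM = 11 h 10 min
Wed: 7:48 AM–5:30 PM = 9 h 42 min
Thu: 5:19 AM–1:18 PM = 7 h 59 min
Fri: 7:05 AM–2:49 PM = 7 h 44 min
Sat: 5:18 AM–1:34 PM = 8 h 16 min
Total worked: 44 h 51 min = 2691 min.
Regular 40 h 0 min = 2400 min at $16.00/h; overtime 4 h 51 min = 291 min at $24.00/h.
Pay = (2400 × $16.00 + 291 × $24.00) ÷ 60 = $756.40.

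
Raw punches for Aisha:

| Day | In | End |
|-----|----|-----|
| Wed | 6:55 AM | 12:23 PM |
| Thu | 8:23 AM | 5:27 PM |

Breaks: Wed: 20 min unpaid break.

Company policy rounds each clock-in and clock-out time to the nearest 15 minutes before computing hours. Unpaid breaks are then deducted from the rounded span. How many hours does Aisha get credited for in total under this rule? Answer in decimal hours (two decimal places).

Wed: in 6:55 AM→7:00 AM, out 12:23 PM→12:30 PM; 5 h 30 min − 20 min = 5 h 10 min
Thu: in 8:23 AM→8:30 AM, out 5:27 PM→5:30 PM; 9 h 0 min
Total credited: 14 h 10 min.

14.17 hours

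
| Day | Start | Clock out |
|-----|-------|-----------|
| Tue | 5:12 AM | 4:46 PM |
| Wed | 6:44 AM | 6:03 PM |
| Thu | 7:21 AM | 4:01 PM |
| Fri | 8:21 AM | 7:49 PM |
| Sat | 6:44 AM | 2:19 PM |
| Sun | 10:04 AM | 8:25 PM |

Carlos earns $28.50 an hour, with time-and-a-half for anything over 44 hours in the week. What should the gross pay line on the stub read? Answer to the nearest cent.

$1978.61

Tue: 5:12 AM–4:46 PM = 11 h 34 min
Wed: 6:44 AM–6:03 PM = 11 h 19 min
Thu: 7:21 AM–4:01 PM = 8 h 40 min
Fri: 8:21 AM–7:49 PM = 11 h 28 min
Sat: 6:44 AM–2:19 PM = 7 h 35 min
Sun: 10:04 AM–8:25 PM = 10 h 21 min
Total worked: 60 h 57 min = 3657 min.
Regular 44 h 0 min = 2640 min at $28.50/h; overtime 16 h 57 min = 1017 min at $42.75/h.
Pay = (2640 × $28.50 + 1017 × $42.75) ÷ 60 = $1978.61.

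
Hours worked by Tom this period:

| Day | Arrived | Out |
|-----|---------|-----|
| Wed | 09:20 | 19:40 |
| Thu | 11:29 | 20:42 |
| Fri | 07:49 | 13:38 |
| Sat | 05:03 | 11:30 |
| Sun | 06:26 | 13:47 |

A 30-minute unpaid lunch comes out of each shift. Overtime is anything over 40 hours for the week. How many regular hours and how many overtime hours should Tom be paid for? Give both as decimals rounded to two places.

Regular 36.67 hours, overtime 0.00 hours

Wed: 09:20–19:40 = 10 h 20 min; less 30 min break → 9 h 50 min
Thu: 11:29–20:42 = 9 h 13 min; less 30 min break → 8 h 43 min
Fri: 07:49–13:38 = 5 h 49 min; less 30 min break → 5 h 19 min
Sat: 05:03–11:30 = 6 h 27 min; less 30 min break → 5 h 57 min
Sun: 06:26–13:47 = 7 h 21 min; less 30 min break → 6 h 51 min
Total worked: 36 h 40 min = 36.67 h.
Threshold 40 h → overtime 0 h 0 min, regular 36 h 40 min.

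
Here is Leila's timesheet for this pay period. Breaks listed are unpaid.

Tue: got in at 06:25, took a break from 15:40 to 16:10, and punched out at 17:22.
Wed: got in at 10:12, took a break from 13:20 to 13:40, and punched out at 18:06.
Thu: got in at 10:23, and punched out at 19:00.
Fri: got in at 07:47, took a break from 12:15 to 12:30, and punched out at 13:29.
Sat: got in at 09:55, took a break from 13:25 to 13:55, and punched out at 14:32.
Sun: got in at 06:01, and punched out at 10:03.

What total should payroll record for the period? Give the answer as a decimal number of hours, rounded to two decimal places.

40.23 hours

Tue: 06:25–17:22 = 10 h 57 min; less 30 min break → 10 h 27 min
Wed: 10:12–18:06 = 7 h 54 min; less 20 min break → 7 h 34 min
Thu: 10:23–19:00 = 8 h 37 min
Fri: 07:47–13:29 = 5 h 42 min; less 15 min break → 5 h 27 min
Sat: 09:55–14:32 = 4 h 37 min; less 30 min break → 4 h 7 min
Sun: 06:01–10:03 = 4 h 2 min
Total: 10 h 27 min + 7 h 34 min + 8 h 37 min + 5 h 27 min + 4 h 7 min + 4 h 2 min = 40 h 14 min.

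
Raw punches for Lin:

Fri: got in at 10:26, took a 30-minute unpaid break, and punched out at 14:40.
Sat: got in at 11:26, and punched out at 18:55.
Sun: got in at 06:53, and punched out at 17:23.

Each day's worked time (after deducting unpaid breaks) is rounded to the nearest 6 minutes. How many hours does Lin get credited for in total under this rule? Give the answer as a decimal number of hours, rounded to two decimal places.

Fri: 10:26–14:40 = 4 h 14 min − 30 min = 3 h 44 min → rounds to 3 h 42 min
Sat: 11:26–18:55 = 7 h 29 min → rounds to 7 h 30 min
Sun: 06:53–17:23 = 10 h 30 min → rounds to 10 h 30 min
Total credited: 21 h 42 min.

21.70 hours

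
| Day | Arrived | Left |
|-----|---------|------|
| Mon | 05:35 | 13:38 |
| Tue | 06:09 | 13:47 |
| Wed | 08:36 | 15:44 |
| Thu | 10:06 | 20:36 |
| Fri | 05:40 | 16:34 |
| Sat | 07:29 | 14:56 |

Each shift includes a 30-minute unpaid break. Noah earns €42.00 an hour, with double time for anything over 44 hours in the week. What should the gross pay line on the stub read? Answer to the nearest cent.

Mon: 05:35–13:38 = 8 h 3 min; less 30 min break → 7 h 33 min
Tue: 06:09–13:47 = 7 h 38 min; less 30 min break → 7 h 8 min
Wed: 08:36–15:44 = 7 h 8 min; less 30 min break → 6 h 38 min
Thu: 10:06–20:36 = 10 h 30 min; less 30 min break → 10 h 0 min
Fri: 05:40–16:34 = 10 h 54 min; less 30 min break → 10 h 24 min
Sat: 07:29–14:56 = 7 h 27 min; less 30 min break → 6 h 57 min
Total worked: 48 h 40 min = 2920 min.
Regular 44 h 0 min = 2640 min at €42.00/h; overtime 4 h 40 min = 280 min at €84.00/h.
Pay = (2640 × €42.00 + 280 × €84.00) ÷ 60 = €2240.00.

€2240.00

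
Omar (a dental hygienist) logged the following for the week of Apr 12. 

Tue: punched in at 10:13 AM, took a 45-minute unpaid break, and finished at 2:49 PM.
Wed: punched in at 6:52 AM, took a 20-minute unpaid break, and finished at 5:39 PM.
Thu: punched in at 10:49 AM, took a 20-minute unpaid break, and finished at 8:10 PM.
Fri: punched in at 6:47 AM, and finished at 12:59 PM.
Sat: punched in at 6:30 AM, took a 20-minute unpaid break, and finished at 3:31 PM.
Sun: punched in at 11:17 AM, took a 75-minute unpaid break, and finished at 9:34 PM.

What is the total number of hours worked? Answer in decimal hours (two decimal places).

Tue: 10:13 AM–2:49 PM = 4 h 36 min; less 45 min break → 3 h 51 min
Wed: 6:52 AM–5:39 PM = 10 h 47 min; less 20 min break → 10 h 27 min
Thu: 10:49 AM–8:10 PM = 9 h 21 min; less 20 min break → 9 h 1 min
Fri: 6:47 AM–12:59 PM = 6 h 12 min
Sat: 6:30 AM–3:31 PM = 9 h 1 min; less 20 min break → 8 h 41 min
Sun: 11:17 AM–9:34 PM = 10 h 17 min; less 75 min break → 9 h 2 min
Total: 3 h 51 min + 10 h 27 min + 9 h 1 min + 6 h 12 min + 8 h 41 min + 9 h 2 min = 47 h 14 min.

47.23 hours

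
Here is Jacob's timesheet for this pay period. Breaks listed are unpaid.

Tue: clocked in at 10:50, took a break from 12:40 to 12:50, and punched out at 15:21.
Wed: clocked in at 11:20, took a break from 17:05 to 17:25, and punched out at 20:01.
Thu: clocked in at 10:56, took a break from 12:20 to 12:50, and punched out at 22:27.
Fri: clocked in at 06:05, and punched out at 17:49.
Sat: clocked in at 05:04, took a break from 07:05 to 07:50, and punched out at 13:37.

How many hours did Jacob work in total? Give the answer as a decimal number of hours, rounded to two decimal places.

43.25 hours

Tue: 10:50–15:21 = 4 h 31 min; less 10 min break → 4 h 21 min
Wed: 11:20–20:01 = 8 h 41 min; less 20 min break → 8 h 21 min
Thu: 10:56–22:27 = 11 h 31 min; less 30 min break → 11 h 1 min
Fri: 06:05–17:49 = 11 h 44 min
Sat: 05:04–13:37 = 8 h 33 min; less 45 min break → 7 h 48 min
Total: 4 h 21 min + 8 h 21 min + 11 h 1 min + 11 h 44 min + 7 h 48 min = 43 h 15 min.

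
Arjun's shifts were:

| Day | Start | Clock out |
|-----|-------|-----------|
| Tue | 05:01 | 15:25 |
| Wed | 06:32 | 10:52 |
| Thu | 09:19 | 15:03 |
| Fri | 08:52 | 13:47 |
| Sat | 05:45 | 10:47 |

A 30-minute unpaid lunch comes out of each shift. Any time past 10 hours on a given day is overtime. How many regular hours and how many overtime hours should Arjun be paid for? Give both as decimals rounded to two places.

Tue: 05:01–15:25 = 10 h 24 min; less 30 min break → 9 h 54 min
Wed: 06:32–10:52 = 4 h 20 min; less 30 min break → 3 h 50 min
Thu: 09:19–15:03 = 5 h 44 min; less 30 min break → 5 h 14 min
Fri: 08:52–13:47 = 4 h 55 min; less 30 min break → 4 h 25 min
Sat: 05:45–10:47 = 5 h 2 min; less 30 min break → 4 h 32 min
Tue reg 9 h 54 min / OT 0 h 0 min; Wed reg 3 h 50 min / OT 0 h 0 min; Thu reg 5 h 14 min / OT 0 h 0 min; Fri reg 4 h 25 min / OT 0 h 0 min; Sat reg 4 h 32 min / OT 0 h 0 min.
Totals: regular 27 h 55 min, overtime 0 h 0 min.

Regular 27.92 hours, overtime 0.00 hours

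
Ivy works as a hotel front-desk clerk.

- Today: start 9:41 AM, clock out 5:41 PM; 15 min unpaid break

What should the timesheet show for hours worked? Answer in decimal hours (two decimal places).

7.75 hours

Today: 9:41 AM–5:41 PM = 8 h 0 min; less 15 min break → 7 h 45 min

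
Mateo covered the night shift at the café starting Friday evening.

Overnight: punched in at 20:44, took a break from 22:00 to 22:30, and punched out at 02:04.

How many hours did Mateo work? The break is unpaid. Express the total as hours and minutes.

Overnight: 20:44 → midnight = 3 h 16 min; midnight → 02:04 = 2 h 4 min; span 5 h 20 min; less 30 min break → 4 h 50 min

4 h 50 min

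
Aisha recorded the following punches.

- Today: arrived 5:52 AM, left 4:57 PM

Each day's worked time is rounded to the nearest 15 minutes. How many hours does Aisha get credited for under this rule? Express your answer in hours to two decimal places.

11.00 hours

Today: 5:52 AM–4:57 PM = 11 h 5 min → rounds to 11 h 0 min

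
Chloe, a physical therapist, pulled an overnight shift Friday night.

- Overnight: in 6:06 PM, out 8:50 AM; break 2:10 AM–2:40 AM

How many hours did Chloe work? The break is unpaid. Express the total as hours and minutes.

14 h 14 min

Overnight: 6:06 PM → midnight = 5 h 54 min; midnight → 8:50 AM = 8 h 50 min; span 14 h 44 min; less 30 min break → 14 h 14 min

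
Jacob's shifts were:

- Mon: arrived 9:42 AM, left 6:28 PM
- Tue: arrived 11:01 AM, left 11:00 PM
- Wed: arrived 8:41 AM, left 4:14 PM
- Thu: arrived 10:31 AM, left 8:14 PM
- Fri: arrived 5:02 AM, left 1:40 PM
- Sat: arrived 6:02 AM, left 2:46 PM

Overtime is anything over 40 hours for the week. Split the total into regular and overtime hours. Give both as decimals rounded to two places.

Regular 40.00 hours, overtime 15.38 hours

Mon: 9:42 AM–6:28 PM = 8 h 46 min
Tue: 11:01 AM–11:00 PM = 11 h 59 min
Wed: 8:41 AM–4:14 PM = 7 h 33 min
Thu: 10:31 AM–8:14 PM = 9 h 43 min
Fri: 5:02 AM–1:40 PM = 8 h 38 min
Sat: 6:02 AM–2:46 PM = 8 h 44 min
Total worked: 55 h 23 min = 55.38 h.
Threshold 40 h → overtime 15 h 23 min, regular 40 h 0 min.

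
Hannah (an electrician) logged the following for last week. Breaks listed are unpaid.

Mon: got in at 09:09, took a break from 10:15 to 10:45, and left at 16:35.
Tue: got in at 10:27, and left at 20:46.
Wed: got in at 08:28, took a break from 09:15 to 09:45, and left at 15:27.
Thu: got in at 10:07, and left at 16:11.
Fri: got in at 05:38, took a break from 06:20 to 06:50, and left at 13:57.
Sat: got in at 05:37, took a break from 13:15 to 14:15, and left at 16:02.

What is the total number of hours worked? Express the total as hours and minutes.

47 h 2 min

Mon: 09:09–16:35 = 7 h 26 min; less 30 min break → 6 h 56 min
Tue: 10:27–20:46 = 10 h 19 min
Wed: 08:28–15:27 = 6 h 59 min; less 30 min break → 6 h 29 min
Thu: 10:07–16:11 = 6 h 4 min
Fri: 05:38–13:57 = 8 h 19 min; less 30 min break → 7 h 49 min
Sat: 05:37–16:02 = 10 h 25 min; less 60 min break → 9 h 25 min
Total: 6 h 56 min + 10 h 19 min + 6 h 29 min + 6 h 4 min + 7 h 49 min + 9 h 25 min = 47 h 2 min.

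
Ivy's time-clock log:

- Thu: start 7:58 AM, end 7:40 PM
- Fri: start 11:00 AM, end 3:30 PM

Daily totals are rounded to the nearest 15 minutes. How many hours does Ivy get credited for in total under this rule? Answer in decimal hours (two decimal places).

16.25 hours

Thu: 7:58 AM–7:40 PM = 11 h 42 min → rounds to 11 h 45 min
Fri: 11:00 AM–3:30 PM = 4 h 30 min → rounds to 4 h 30 min
Total credited: 16 h 15 min.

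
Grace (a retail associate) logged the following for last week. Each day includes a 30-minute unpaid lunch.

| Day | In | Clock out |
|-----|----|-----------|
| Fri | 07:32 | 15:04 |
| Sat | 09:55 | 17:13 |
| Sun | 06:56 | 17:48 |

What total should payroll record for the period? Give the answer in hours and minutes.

Fri: 07:32–15:04 = 7 h 32 min; less 30 min break → 7 h 2 min
Sat: 09:55–17:13 = 7 h 18 min; less 30 min break → 6 h 48 min
Sun: 06:56–17:48 = 10 h 52 min; less 30 min break → 10 h 22 min
Total: 7 h 2 min + 6 h 48 min + 10 h 22 min = 24 h 12 min.

24 h 12 min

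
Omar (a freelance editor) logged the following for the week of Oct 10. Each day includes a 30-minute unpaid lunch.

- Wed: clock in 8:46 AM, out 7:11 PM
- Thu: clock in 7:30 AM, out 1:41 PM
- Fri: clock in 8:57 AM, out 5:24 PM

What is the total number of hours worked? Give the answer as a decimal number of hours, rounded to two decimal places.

Wed: 8:46 AM–7:11 PM = 10 h 25 min; less 30 min break → 9 h 55 min
Thu: 7:30 AM–1:41 PM = 6 h 11 min; less 30 min break → 5 h 41 min
Fri: 8:57 AM–5:24 PM = 8 h 27 min; less 30 min break → 7 h 57 min
Total: 9 h 55 min + 5 h 41 min + 7 h 57 min = 23 h 33 min.

23.55 hours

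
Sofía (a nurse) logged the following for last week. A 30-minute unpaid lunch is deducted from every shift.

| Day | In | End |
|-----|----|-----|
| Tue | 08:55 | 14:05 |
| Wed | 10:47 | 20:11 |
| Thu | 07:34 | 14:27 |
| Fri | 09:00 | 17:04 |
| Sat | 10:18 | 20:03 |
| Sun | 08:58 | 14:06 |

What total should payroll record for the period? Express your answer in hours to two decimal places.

Tue: 08:55–14:05 = 5 h 10 min; less 30 min break → 4 h 40 min
Wed: 10:47–20:11 = 9 h 24 min; less 30 min break → 8 h 54 min
Thu: 07:34–14:27 = 6 h 53 min; less 30 min break → 6 h 23 min
Fri: 09:00–17:04 = 8 h 4 min; less 30 min break → 7 h 34 min
Sat: 10:18–20:03 = 9 h 45 min; less 30 min break → 9 h 15 min
Sun: 08:58–14:06 = 5 h 8 min; less 30 min break → 4 h 38 min
Total: 4 h 40 min + 8 h 54 min + 6 h 23 min + 7 h 34 min + 9 h 15 min + 4 h 38 min = 41 h 24 min.

41.40 hours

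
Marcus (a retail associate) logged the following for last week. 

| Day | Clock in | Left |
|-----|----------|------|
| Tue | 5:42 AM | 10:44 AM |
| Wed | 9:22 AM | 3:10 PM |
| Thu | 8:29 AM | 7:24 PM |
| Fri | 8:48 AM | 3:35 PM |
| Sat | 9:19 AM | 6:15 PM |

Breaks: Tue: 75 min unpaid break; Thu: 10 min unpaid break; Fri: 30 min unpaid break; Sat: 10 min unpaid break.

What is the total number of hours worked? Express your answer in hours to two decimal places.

35.38 hours

Tue: 5:42 AM–10:44 AM = 5 h 2 min; less 75 min break → 3 h 47 min
Wed: 9:22 AM–3:10 PM = 5 h 48 min
Thu: 8:29 AM–7:24 PM = 10 h 55 min; less 10 min break → 10 h 45 min
Fri: 8:48 AM–3:35 PM = 6 h 47 min; less 30 min break → 6 h 17 min
Sat: 9:19 AM–6:15 PM = 8 h 56 min; less 10 min break → 8 h 46 min
Total: 3 h 47 min + 5 h 48 min + 10 h 45 min + 6 h 17 min + 8 h 46 min = 35 h 23 min.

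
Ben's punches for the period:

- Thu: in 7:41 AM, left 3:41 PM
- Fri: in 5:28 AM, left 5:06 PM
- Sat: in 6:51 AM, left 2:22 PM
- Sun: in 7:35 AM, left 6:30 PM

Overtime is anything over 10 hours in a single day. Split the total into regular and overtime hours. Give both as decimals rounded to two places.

Regular 35.52 hours, overtime 2.55 hours

Thu: 7:41 AM–3:41 PM = 8 h 0 min
Fri: 5:28 AM–5:06 PM = 11 h 38 min
Sat: 6:51 AM–2:22 PM = 7 h 31 min
Sun: 7:35 AM–6:30 PM = 10 h 55 min
Thu reg 8 h 0 min / OT 0 h 0 min; Fri reg 10 h 0 min / OT 1 h 38 min; Sat reg 7 h 31 min / OT 0 h 0 min; Sun reg 10 h 0 min / OT 0 h 55 min.
Totals: regular 35 h 31 min, overtime 2 h 33 min.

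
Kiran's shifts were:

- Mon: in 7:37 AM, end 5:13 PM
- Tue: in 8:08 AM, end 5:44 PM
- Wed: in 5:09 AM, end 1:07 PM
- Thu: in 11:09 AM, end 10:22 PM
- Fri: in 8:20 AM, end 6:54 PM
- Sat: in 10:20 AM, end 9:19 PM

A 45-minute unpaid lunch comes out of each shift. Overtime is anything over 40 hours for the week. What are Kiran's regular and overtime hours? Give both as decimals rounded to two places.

Regular 40.00 hours, overtime 15.43 hours

Mon: 7:37 AM–5:13 PM = 9 h 36 min; less 45 min break → 8 h 51 min
Tue: 8:08 AM–5:44 PM = 9 h 36 min; less 45 min break → 8 h 51 min
Wed: 5:09 AM–1:07 PM = 7 h 58 min; less 45 min break → 7 h 13 min
Thu: 11:09 AM–10:22 PM = 11 h 13 min; less 45 min break → 10 h 28 min
Fri: 8:20 AM–6:54 PM = 10 h 34 min; less 45 min break → 9 h 49 min
Sat: 10:20 AM–9:19 PM = 10 h 59 min; less 45 min break → 10 h 14 min
Total worked: 55 h 26 min = 55.43 h.
Threshold 40 h → overtime 15 h 26 min, regular 40 h 0 min.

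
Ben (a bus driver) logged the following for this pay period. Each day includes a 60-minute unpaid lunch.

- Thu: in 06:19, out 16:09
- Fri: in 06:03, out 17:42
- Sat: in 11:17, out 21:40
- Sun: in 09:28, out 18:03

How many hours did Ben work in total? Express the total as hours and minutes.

Thu: 06:19–16:09 = 9 h 50 min; less 60 min break → 8 h 50 min
Fri: 06:03–17:42 = 11 h 39 min; less 60 min break → 10 h 39 min
Sat: 11:17–21:40 = 10 h 23 min; less 60 min break → 9 h 23 min
Sun: 09:28–18:03 = 8 h 35 min; less 60 min break → 7 h 35 min
Total: 8 h 50 min + 10 h 39 min + 9 h 23 min + 7 h 35 min = 36 h 27 min.

36 h 27 min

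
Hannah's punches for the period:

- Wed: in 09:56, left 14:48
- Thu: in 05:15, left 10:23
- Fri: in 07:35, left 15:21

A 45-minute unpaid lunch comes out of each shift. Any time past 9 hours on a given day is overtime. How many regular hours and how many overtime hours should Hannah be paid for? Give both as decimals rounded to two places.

Regular 15.52 hours, overtime 0.00 hours

Wed: 09:56–14:48 = 4 h 52 min; less 45 min break → 4 h 7 min
Thu: 05:15–10:23 = 5 h 8 min; less 45 min break → 4 h 23 min
Fri: 07:35–15:21 = 7 h 46 min; less 45 min break → 7 h 1 min
Wed reg 4 h 7 min / OT 0 h 0 min; Thu reg 4 h 23 min / OT 0 h 0 min; Fri reg 7 h 1 min / OT 0 h 0 min.
Totals: regular 15 h 31 min, overtime 0 h 0 min.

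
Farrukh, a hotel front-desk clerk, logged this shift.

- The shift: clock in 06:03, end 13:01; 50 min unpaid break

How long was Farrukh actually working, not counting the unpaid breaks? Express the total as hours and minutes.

The shift: 06:03–13:01 = 6 h 58 min; less 50 min break → 6 h 8 min

6 h 8 min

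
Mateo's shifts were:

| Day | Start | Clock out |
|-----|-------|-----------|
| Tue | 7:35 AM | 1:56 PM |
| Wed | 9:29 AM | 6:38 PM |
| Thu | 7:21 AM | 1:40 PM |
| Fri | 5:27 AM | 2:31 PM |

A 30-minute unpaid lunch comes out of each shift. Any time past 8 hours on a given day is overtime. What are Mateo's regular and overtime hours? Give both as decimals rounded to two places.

Tue: 7:35 AM–1:56 PM = 6 h 21 min; less 30 min break → 5 h 51 min
Wed: 9:29 AM–6:38 PM = 9 h 9 min; less 30 min break → 8 h 39 min
Thu: 7:21 AM–1:40 PM = 6 h 19 min; less 30 min break → 5 h 49 min
Fri: 5:27 AM–2:31 PM = 9 h 4 min; less 30 min break → 8 h 34 min
Tue reg 5 h 51 min / OT 0 h 0 min; Wed reg 8 h 0 min / OT 0 h 39 min; Thu reg 5 h 49 min / OT 0 h 0 min; Fri reg 8 h 0 min / OT 0 h 34 min.
Totals: regular 27 h 40 min, overtime 1 h 13 min.

Regular 27.67 hours, overtime 1.22 hours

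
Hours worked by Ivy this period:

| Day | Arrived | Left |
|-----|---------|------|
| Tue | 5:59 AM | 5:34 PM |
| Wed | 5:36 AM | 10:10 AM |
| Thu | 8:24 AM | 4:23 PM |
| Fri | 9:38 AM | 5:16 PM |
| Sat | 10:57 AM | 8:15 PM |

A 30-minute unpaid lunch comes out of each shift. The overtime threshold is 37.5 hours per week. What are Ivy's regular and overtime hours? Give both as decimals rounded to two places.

Regular 37.50 hours, overtime 1.07 hours

Tue: 5:59 AM–5:34 PM = 11 h 35 min; less 30 min break → 11 h 5 min
Wed: 5:36 AM–10:10 AM = 4 h 34 min; less 30 min break → 4 h 4 min
Thu: 8:24 AM–4:23 PM = 7 h 59 min; less 30 min break → 7 h 29 min
Fri: 9:38 AM–5:16 PM = 7 h 38 min; less 30 min break → 7 h 8 min
Sat: 10:57 AM–8:15 PM = 9 h 18 min; less 30 min break → 8 h 48 min
Total worked: 38 h 34 min = 38.57 h.
Threshold 37.5 h → overtime 1 h 4 min, regular 37 h 30 min.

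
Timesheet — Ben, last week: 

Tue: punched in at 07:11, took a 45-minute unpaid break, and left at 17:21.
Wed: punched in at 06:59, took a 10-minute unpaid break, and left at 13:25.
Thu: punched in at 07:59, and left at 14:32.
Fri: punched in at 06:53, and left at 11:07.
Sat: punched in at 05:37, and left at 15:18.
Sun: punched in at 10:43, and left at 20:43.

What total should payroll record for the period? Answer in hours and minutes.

46 h 9 min

Tue: 07:11–17:21 = 10 h 10 min; less 45 min break → 9 h 25 min
Wed: 06:59–13:25 = 6 h 26 min; less 10 min break → 6 h 16 min
Thu: 07:59–14:32 = 6 h 33 min
Fri: 06:53–11:07 = 4 h 14 min
Sat: 05:37–15:18 = 9 h 41 min
Sun: 10:43–20:43 = 10 h 0 min
Total: 9 h 25 min + 6 h 16 min + 6 h 33 min + 4 h 14 min + 9 h 41 min + 10 h 0 min = 46 h 9 min.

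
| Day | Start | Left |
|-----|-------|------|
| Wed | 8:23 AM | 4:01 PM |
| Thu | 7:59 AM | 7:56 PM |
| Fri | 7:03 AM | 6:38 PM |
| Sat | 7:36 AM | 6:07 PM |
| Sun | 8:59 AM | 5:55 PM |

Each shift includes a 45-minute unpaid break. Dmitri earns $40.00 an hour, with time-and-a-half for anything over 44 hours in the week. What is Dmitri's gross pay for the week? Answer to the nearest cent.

$1932.00

Wed: 8:23 AM–4:01 PM = 7 h 38 min; less 45 min break → 6 h 53 min
Thu: 7:59 AM–7:56 PM = 11 h 57 min; less 45 min break → 11 h 12 min
Fri: 7:03 AM–6:38 PM = 11 h 35 min; less 45 min break → 10 h 50 min
Sat: 7:36 AM–6:07 PM = 10 h 31 min; less 45 min break → 9 h 46 min
Sun: 8:59 AM–5:55 PM = 8 h 56 min; less 45 min break → 8 h 11 min
Total worked: 46 h 52 min = 2812 min.
Regular 44 h 0 min = 2640 min at $40.00/h; overtime 2 h 52 min = 172 min at $60.00/h.
Pay = (2640 × $40.00 + 172 × $60.00) ÷ 60 = $1932.00.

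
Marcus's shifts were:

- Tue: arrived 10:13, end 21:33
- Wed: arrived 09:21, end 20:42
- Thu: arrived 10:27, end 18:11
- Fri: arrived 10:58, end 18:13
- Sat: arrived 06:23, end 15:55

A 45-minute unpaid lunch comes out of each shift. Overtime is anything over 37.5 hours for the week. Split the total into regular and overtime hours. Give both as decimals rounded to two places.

Regular 37.50 hours, overtime 5.95 hours

Tue: 10:13–21:33 = 11 h 20 min; less 45 min break → 10 h 35 min
Wed: 09:21–20:42 = 11 h 21 min; less 45 min break → 10 h 36 min
Thu: 10:27–18:11 = 7 h 44 min; less 45 min break → 6 h 59 min
Fri: 10:58–18:13 = 7 h 15 min; less 45 min break → 6 h 30 min
Sat: 06:23–15:55 = 9 h 32 min; less 45 min break → 8 h 47 min
Total worked: 43 h 27 min = 43.45 h.
Threshold 37.5 h → overtime 5 h 57 min, regular 37 h 30 min.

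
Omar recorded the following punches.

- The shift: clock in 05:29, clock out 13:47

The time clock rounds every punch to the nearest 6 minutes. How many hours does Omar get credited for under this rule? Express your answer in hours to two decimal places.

8.30 hours

The shift: in 05:29→05:30, out 13:47→13:48; 8 h 18 min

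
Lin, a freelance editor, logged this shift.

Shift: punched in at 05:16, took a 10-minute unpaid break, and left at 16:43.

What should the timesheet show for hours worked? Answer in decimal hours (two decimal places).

11.28 hours

Shift: 05:16–16:43 = 11 h 27 min; less 10 min break → 11 h 17 min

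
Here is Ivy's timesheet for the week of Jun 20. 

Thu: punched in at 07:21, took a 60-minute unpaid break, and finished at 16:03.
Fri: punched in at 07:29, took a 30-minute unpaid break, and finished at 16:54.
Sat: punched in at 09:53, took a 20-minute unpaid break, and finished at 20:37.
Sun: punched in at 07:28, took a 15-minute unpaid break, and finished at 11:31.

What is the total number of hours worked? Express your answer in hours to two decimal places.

30.82 hours

Thu: 07:21–16:03 = 8 h 42 min; less 60 min break → 7 h 42 min
Fri: 07:29–16:54 = 9 h 25 min; less 30 min break → 8 h 55 min
Sat: 09:53–20:37 = 10 h 44 min; less 20 min break → 10 h 24 min
Sun: 07:28–11:31 = 4 h 3 min; less 15 min break → 3 h 48 min
Total: 7 h 42 min + 8 h 55 min + 10 h 24 min + 3 h 48 min = 30 h 49 min.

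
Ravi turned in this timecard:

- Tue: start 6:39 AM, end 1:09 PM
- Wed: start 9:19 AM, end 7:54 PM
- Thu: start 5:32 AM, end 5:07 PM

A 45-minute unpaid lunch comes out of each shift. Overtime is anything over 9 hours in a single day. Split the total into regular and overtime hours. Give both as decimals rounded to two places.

Regular 23.75 hours, overtime 2.67 hours

Tue: 6:39 AM–1:09 PM = 6 h 30 min; less 45 min break → 5 h 45 min
Wed: 9:19 AM–7:54 PM = 10 h 35 min; less 45 min break → 9 h 50 min
Thu: 5:32 AM–5:07 PM = 11 h 35 min; less 45 min break → 10 h 50 min
Tue reg 5 h 45 min / OT 0 h 0 min; Wed reg 9 h 0 min / OT 0 h 50 min; Thu reg 9 h 0 min / OT 1 h 50 min.
Totals: regular 23 h 45 min, overtime 2 h 40 min.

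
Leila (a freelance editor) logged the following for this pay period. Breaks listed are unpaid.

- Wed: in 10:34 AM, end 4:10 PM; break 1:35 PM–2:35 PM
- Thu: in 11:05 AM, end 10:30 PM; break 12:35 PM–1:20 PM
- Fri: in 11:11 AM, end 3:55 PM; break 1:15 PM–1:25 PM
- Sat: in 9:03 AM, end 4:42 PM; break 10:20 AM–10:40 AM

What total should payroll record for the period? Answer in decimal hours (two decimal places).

27.15 hours

Wed: 10:34 AM–4:10 PM = 5 h 36 min; less 60 min break → 4 h 36 min
Thu: 11:05 AM–10:30 PM = 11 h 25 min; less 45 min break → 10 h 40 min
Fri: 11:11 AM–3:55 PM = 4 h 44 min; less 10 min break → 4 h 34 min
Sat: 9:03 AM–4:42 PM = 7 h 39 min; less 20 min break → 7 h 19 min
Total: 4 h 36 min + 10 h 40 min + 4 h 34 min + 7 h 19 min = 27 h 9 min.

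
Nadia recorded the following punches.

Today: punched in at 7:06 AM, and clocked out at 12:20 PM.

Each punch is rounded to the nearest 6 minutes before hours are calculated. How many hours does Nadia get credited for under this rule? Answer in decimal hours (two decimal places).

5.20 hours

Today: in 7:06 AM→7:06 AM, out 12:20 PM→12:18 PM; 5 h 12 min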